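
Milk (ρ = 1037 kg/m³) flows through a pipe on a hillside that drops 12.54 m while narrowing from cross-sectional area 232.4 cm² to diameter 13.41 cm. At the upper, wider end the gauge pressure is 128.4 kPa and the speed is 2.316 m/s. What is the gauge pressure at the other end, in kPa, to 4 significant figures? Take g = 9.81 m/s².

By continuity, v₂ = v₁·A₁/A₂ = 2.316·(232.4/141.2) = 3.811 m/s.
Bernoulli: P₁ + ½ρv₁² + ρg h₁ = P₂ + ½ρv₂² + ρg h₂, so P₂ = P₁ + ½ρ(v₁² − v₂²) − ρg(h₂ − h₁).
P₂ = 128400 + ½·1037·(2.316² − 3.811²) − 1037·9.81·(−12.54) = 128400 + (-4749) − (-127600) = 251200 Pa.

251.2 kPa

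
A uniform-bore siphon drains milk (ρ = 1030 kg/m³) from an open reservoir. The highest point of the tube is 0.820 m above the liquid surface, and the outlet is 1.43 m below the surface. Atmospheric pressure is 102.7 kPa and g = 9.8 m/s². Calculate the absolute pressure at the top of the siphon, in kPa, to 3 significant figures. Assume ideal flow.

From the surface to the outlet (both open to atmosphere, surface at rest): v = √(2g·h_out) = √(2·9.8·1.43) = 5.29 m/s.
With constant cross-section the crest speed equals v; applying Bernoulli from the surface up to the crest, P_top = P_atm − ½ρv² − ρg·h_top.
P_top = 102700 − ½·1030·5.29² − 1030·9.8·0.820 = 80000 Pa.

P_top ≈ 80.0 kPa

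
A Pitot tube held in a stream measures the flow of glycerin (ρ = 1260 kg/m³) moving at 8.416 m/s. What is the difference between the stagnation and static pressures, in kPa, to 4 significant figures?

ΔP ≈ 44.62 kPa

Bernoulli between the free stream and the stagnation point: ½ρv² = P_stag − P_static.
ΔP = ½·1260·8.416² = 44620 Pa.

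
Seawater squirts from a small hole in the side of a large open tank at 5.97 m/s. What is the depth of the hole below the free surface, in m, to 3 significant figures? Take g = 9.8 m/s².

Torricelli: v = √(2gh), so h = v²/(2g).
h = 5.97²/(2·9.8) = 35.6/19.60 = 1.82 m.

h ≈ 1.82 m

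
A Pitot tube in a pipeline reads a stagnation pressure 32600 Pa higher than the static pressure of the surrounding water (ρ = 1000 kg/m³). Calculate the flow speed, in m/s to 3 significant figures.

v ≈ 8.07 m/s

The dynamic pressure equals the rise in static pressure at the stagnation point: ΔP = ½ρv².
v = √(2ΔP/ρ) = √(2·32600/1000) = 8.07 m/s.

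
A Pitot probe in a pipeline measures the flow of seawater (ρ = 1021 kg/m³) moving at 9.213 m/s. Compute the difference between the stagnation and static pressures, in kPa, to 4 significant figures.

At the stagnation point the flow is brought to rest, so Bernoulli gives P_stag − P_static = ½ρv².
ΔP = ½·1021·9.213² = 43330 Pa.

ΔP ≈ 43.33 kPa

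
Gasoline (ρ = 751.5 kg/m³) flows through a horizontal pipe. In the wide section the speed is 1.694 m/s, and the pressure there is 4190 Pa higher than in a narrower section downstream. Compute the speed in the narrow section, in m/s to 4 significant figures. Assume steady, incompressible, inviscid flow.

v₂ ≈ 3.744 m/s

Horizontal Bernoulli: P₁ + ½ρv₁² = P₂ + ½ρv₂², so v₂² = v₁² + 2(P₁ − P₂)/ρ.
v₂ = √(1.694² + 2·4190/751.5) = √(2.870 + 11.15) = 3.744 m/s.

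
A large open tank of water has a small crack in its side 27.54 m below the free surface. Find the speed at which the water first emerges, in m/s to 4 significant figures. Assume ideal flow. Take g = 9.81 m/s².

The surface is effectively still and both ends are open, so ½v² = gh and v = √(2·9.81·27.54) = 23.25 m/s.

v ≈ 23.25 m/s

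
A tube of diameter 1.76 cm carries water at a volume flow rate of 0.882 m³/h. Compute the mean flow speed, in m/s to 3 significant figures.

Q = 0.882 m³/h = 0.000245 m³/s.
v = Q/A = 0.000245 / 0.000243 = 1.01 m/s.

v = 1.01 m/s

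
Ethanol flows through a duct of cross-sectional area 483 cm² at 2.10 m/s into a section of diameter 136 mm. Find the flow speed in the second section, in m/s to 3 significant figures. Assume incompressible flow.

6.98 m/s

Mass conservation (A₁v₁ = A₂v₂) gives v₂ = 2.10 × 483/145 = 6.98 m/s.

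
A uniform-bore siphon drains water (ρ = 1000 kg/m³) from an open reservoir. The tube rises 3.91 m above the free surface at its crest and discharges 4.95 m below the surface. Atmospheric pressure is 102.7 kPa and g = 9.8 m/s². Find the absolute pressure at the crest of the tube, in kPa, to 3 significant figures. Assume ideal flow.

Bernoulli surface→outlet gives ½v² = g·h_out, so v = √(2·9.8·4.95) = 9.85 m/s.
The bore is uniform, so the speed at the crest is the same v. Bernoulli surface→crest: P_atm = P_top + ½ρv² + ρg·h_top.
P_top = 102700 − ½·1000·9.85² − 1000·9.8·3.91 = 15900 Pa.

P_top ≈ 15.9 kPa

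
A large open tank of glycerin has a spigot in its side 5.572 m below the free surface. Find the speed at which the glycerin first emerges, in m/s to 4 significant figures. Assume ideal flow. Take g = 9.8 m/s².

The surface is effectively still and both ends are open, so ½v² = gh and v = √(2·9.8·5.572) = 10.45 m/s.

v ≈ 10.45 m/s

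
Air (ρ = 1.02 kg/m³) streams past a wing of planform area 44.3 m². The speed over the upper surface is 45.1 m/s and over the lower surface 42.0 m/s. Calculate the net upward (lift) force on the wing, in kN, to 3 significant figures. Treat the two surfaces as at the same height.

From P + ½ρv² = const at equal height, P_low − P_up = ½ρ(v_up² − v_low²).
ΔP = ½·1.02·(45.1² − 42.0²) = 138 Pa.
Lift = ΔP · A = 138 × 44.3 = 6100 N.

6.10 kN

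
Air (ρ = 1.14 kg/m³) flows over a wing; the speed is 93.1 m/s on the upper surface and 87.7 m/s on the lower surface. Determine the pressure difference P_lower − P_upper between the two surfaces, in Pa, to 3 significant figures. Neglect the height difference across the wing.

The pressure is lower where the speed is higher: ΔP = ½ρ(v_up² − v_low²).
ΔP = ½·1.14·(93.1² − 87.7²) = 557 Pa.

ΔP ≈ 557 Pa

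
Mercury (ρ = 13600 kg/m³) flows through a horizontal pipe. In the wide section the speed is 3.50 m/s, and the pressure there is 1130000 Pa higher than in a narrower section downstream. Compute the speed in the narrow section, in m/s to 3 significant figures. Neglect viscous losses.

13.4 m/s

With h₁ = h₂, rearranging Bernoulli gives v₂ = √(v₁² + 2ΔP/ρ).
v₂ = √(3.50² + 2·1130000/13600) = √(12.2 + 166) = 13.4 m/s.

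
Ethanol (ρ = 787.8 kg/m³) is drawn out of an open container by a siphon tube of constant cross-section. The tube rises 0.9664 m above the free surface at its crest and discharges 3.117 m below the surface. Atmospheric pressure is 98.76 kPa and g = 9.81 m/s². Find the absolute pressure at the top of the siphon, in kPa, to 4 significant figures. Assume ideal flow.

Bernoulli surface→outlet gives ½v² = g·h_out, so v = √(2·9.81·3.117) = 7.820 m/s.
Continuity keeps v the same throughout the tube; from surface to crest, P_atm + 0 = P_top + ½ρv² + ρg·h_top.
P_top = 98760 − ½·787.8·7.820² − 787.8·9.81·0.9664 = 67200 Pa.

67.20 kPa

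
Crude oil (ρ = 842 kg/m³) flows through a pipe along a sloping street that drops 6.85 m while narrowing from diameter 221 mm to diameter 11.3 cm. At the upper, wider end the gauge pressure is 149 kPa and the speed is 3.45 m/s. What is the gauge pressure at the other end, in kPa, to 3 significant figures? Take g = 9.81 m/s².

P₂ ≈ 137 kPa

The volume flow rate is constant, so v₂ = (A₁/A₂)v₁ = (384/100)·3.45 = 13.2 m/s.
Bernoulli: P₁ + ½ρv₁² + ρg h₁ = P₂ + ½ρv₂² + ρg h₂, so P₂ = P₁ + ½ρ(v₁² − v₂²) − ρg(h₂ − h₁).
P₂ = 149000 + ½·842·(3.45² − 13.2²) − 842·9.81·(−6.85) = 149000 + (-68300) − (-56600) = 137000 Pa.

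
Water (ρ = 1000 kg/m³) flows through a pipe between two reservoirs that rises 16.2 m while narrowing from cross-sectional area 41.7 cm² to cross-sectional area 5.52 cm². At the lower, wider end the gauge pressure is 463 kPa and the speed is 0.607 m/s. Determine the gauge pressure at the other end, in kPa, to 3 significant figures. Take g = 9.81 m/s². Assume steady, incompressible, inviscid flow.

By continuity, v₂ = v₁·A₁/A₂ = 0.607·(41.7/5.52) = 4.59 m/s.
Bernoulli: P₁ + ½ρv₁² + ρg h₁ = P₂ + ½ρv₂² + ρg h₂, so P₂ = P₁ + ½ρ(v₁² − v₂²) − ρg(h₂ − h₁).
P₂ = 463000 + ½·1000·(0.607² − 4.59²) − 1000·9.81·(+16.2) = 463000 + (-10300) − (159000) = 294000 Pa.

294 kPa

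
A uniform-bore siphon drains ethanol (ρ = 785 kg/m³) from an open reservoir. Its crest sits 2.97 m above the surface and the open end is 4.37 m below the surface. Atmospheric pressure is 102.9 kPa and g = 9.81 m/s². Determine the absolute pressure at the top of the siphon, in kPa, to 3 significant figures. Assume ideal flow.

The outlet speed comes from Torricelli: v = √(2g·4.37) = 9.26 m/s.
Continuity keeps v the same throughout the tube; from surface to crest, P_atm + 0 = P_top + ½ρv² + ρg·h_top.
P_top = 102900 − ½·785·9.26² − 785·9.81·2.97 = 46400 Pa.

P_top ≈ 46.4 kPa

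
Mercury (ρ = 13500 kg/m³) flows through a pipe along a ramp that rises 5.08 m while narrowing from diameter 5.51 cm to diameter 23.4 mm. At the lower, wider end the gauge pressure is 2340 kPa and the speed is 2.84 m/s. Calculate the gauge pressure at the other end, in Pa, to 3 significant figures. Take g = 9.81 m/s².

Mass conservation (A₁v₁ = A₂v₂) gives v₂ = 2.84 × 23.8/4.30 = 15.7 m/s.
Energy conservation along the streamline gives P₂ = P₁ − ½ρ(v₂² − v₁²) − ρg(h₂ − h₁).
P₂ = 2340000 + ½·13500·(2.84² − 15.7²) − 13500·9.81·(+5.08) = 2340000 + (-1620000) − (673000) = 48000 Pa.

P₂ ≈ 48000 Pa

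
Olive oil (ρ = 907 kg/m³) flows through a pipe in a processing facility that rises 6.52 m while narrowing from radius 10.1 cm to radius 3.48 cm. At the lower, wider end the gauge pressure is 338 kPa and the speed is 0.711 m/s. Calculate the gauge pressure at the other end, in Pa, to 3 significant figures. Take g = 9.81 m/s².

P₂ = 264000 Pa

The volume flow rate is constant, so v₂ = (A₁/A₂)v₁ = (320/38.0)·0.711 = 5.99 m/s.
Energy conservation along the streamline gives P₂ = P₁ − ½ρ(v₂² − v₁²) − ρg(h₂ − h₁).
P₂ = 338000 + ½·907·(0.711² − 5.99²) − 907·9.81·(+6.52) = 338000 + (-16000) − (58000) = 264000 Pa.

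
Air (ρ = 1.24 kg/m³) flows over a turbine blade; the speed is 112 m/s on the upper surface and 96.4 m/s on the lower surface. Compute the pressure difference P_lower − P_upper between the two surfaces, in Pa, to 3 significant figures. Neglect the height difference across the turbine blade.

ΔP ≈ 2020 Pa

The pressure is lower where the speed is higher: ΔP = ½ρ(v_up² − v_low²).
ΔP = ½·1.24·(112² − 96.4²) = 2020 Pa.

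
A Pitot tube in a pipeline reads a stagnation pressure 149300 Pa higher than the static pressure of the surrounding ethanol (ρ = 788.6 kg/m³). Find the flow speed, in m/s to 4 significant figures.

The dynamic pressure equals the rise in static pressure at the stagnation point: ΔP = ½ρv².
v = √(2ΔP/ρ) = √(2·149300/788.6) = 19.46 m/s.

19.46 m/s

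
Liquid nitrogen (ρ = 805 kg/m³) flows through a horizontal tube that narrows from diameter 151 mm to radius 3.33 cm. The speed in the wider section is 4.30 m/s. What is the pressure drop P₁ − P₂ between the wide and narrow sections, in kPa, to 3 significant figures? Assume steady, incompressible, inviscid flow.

By continuity, v₂ = v₁·A₁/A₂ = 4.30·(179/34.8) = 22.1 m/s.
Along the horizontal streamline, P + ½ρv² is constant.
P₁ − P₂ = ½·805·(22.1² − 4.30²) = ½·805·470 = 189000 Pa.

ΔP ≈ 189 kPa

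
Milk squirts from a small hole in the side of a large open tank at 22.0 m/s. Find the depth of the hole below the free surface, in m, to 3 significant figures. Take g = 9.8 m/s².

h = 24.7 m

For a small hole in a large open tank, ½v² = gh, giving h = v²/(2g).
h = 22.0²/(2·9.8) = 484/19.60 = 24.7 m.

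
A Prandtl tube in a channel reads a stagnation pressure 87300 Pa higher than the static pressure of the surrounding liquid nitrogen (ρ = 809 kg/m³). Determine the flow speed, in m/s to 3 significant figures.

14.7 m/s

Bernoulli between the free stream and the stagnation point: ½ρv² = P_stag − P_static.
v = √(2ΔP/ρ) = √(2·87300/809) = 14.7 m/s.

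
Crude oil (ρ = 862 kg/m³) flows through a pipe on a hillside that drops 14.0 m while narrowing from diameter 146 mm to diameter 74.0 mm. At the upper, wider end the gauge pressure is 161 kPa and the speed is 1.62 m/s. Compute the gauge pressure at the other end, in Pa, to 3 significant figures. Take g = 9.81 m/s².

P₂ = 263000 Pa

Mass conservation (A₁v₁ = A₂v₂) gives v₂ = 1.62 × 167/43.0 = 6.31 m/s.
Applying Bernoulli between the two ends and solving for P₂: P₂ = P₁ + ½ρ(v₁² − v₂²) − ρgΔh.
P₂ = 161000 + ½·862·(1.62² − 6.31²) − 862·9.81·(−14.0) = 161000 + (-16000) − (-118000) = 263000 Pa.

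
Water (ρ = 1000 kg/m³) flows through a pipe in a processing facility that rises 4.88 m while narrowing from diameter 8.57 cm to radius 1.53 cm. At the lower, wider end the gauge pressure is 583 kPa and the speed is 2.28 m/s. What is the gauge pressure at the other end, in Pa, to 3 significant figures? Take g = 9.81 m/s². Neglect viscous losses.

378000 Pa

The volume flow rate is constant, so v₂ = (A₁/A₂)v₁ = (57.7/7.35)·2.28 = 17.9 m/s.
Applying Bernoulli between the two ends and solving for P₂: P₂ = P₁ + ½ρ(v₁² − v₂²) − ρgΔh.
P₂ = 583000 + ½·1000·(2.28² − 17.9²) − 1000·9.81·(+4.88) = 583000 + (-157000) − (47900) = 378000 Pa.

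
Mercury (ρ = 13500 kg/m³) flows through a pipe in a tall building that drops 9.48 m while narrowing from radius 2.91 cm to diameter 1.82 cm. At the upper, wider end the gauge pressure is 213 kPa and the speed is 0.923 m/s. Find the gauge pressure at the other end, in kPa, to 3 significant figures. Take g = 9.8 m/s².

P₂ ≈ 872 kPa

Mass conservation (A₁v₁ = A₂v₂) gives v₂ = 0.923 × 26.6/2.60 = 9.44 m/s.
Bernoulli: P₁ + ½ρv₁² + ρg h₁ = P₂ + ½ρv₂² + ρg h₂, so P₂ = P₁ + ½ρ(v₁² − v₂²) − ρg(h₂ − h₁).
P₂ = 213000 + ½·13500·(0.923² − 9.44²) − 13500·9.8·(−9.48) = 213000 + (-596000) − (-1250000) = 872000 Pa.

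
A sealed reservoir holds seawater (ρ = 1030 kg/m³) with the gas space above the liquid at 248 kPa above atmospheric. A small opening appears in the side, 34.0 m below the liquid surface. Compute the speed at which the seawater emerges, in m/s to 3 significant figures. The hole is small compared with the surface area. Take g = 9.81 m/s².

v ≈ 33.9 m/s

Take point 1 at the surface (v₁ ≈ 0) and point 2 at the hole (at atmospheric pressure). Bernoulli: P₁ + ρg h = P_atm + ½ρv₂².
With P₁ − P_atm = 248000 Pa, v₂ = √(2gh + 2ΔP/ρ) = √(2·9.81·34.0 + 2·248000/1030) = 33.9 m/s.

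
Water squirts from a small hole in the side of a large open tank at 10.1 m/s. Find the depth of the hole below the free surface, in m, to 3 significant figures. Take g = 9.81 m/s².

h ≈ 5.20 m

Inverting v = √(2gh) gives h = v² / 2g.
h = 10.1²/(2·9.81) = 102/19.62 = 5.20 m.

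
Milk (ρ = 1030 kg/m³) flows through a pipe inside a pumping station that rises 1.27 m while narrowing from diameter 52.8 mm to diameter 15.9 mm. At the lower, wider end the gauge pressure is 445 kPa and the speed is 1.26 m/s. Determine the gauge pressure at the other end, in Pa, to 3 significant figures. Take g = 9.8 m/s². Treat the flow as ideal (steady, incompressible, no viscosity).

The volume flow rate is constant, so v₂ = (A₁/A₂)v₁ = (21.9/1.99)·1.26 = 13.9 m/s.
Applying Bernoulli between the two ends and solving for P₂: P₂ = P₁ + ½ρ(v₁² − v₂²) − ρgΔh.
P₂ = 445000 + ½·1030·(1.26² − 13.9²) − 1030·9.8·(+1.27) = 445000 + (-98600) − (12800) = 334000 Pa.

334000 Pa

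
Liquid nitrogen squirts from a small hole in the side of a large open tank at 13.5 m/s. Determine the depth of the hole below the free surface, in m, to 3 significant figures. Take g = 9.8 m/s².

h ≈ 9.30 m

For a small hole in a large open tank, ½v² = gh, giving h = v²/(2g).
h = 13.5²/(2·9.8) = 182/19.60 = 9.30 m.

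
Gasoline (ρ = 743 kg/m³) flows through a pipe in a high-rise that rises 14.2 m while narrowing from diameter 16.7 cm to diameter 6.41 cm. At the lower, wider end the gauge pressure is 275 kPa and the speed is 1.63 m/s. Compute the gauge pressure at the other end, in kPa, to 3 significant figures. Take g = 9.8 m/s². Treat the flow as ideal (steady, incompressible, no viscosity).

127 kPa

The volume flow rate is constant, so v₂ = (A₁/A₂)v₁ = (219/32.3)·1.63 = 11.1 m/s.
Bernoulli: P₁ + ½ρv₁² + ρg h₁ = P₂ + ½ρv₂² + ρg h₂, so P₂ = P₁ + ½ρ(v₁² − v₂²) − ρg(h₂ − h₁).
P₂ = 275000 + ½·743·(1.63² − 11.1²) − 743·9.8·(+14.2) = 275000 + (-44500) − (103000) = 127000 Pa.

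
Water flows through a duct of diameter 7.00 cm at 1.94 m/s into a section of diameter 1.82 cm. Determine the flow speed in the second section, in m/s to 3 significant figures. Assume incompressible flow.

v₂ = 28.7 m/s

By continuity, v₂ = v₁·A₁/A₂ = 1.94·(38.5/2.60) = 28.7 m/s.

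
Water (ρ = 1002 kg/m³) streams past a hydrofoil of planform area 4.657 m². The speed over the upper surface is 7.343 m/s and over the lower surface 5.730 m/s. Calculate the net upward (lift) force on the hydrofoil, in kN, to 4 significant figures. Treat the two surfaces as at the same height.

From P + ½ρv² = const at equal height, P_low − P_up = ½ρ(v_up² − v_low²).
ΔP = ½·1002·(7.343² − 5.730²) = 10560 Pa.
Lift = ΔP · A = 10560 × 4.657 = 49200 N.

49.20 kN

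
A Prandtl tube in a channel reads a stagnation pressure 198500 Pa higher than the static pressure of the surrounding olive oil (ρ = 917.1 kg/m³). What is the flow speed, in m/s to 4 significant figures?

The dynamic pressure equals the rise in static pressure at the stagnation point: ΔP = ½ρv².
v = √(2ΔP/ρ) = √(2·198500/917.1) = 20.81 m/s.

v ≈ 20.81 m/s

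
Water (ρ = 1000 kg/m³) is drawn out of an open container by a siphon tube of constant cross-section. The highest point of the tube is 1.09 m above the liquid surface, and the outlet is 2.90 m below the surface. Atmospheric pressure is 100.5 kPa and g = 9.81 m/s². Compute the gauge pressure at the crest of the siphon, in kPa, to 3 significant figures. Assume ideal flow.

The outlet speed comes from Torricelli: v = √(2g·2.90) = 7.54 m/s.
With constant cross-section the crest speed equals v; applying Bernoulli from the surface up to the crest, P_top = P_atm − ½ρv² − ρg·h_top.
P_top = 100500 − ½·1000·7.54² − 1000·9.81·1.09 = 61400 Pa. So P_gauge = P_top − P_atm = -39100 Pa.

-39.1 kPa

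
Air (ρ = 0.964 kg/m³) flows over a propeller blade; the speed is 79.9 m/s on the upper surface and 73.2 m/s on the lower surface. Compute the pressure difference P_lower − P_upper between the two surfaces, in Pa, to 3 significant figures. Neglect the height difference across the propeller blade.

ΔP = 494 Pa

The pressure is lower where the speed is higher: ΔP = ½ρ(v_up² − v_low²).
ΔP = ½·0.964·(79.9² − 73.2²) = 494 Pa.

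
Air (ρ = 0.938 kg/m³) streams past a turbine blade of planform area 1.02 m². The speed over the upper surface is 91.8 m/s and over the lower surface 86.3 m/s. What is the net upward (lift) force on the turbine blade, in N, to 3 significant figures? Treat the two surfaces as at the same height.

With equal heights on the two surfaces, Bernoulli gives P_lower − P_upper = ½ρ(v_upper² − v_lower²).
ΔP = ½·0.938·(91.8² − 86.3²) = 459 Pa.
Lift = ΔP · A = 459 × 1.02 = 469 N.

F ≈ 469 N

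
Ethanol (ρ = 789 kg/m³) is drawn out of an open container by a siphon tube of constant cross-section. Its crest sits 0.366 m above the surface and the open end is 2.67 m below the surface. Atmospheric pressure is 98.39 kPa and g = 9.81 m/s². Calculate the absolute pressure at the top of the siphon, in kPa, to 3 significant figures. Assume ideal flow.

P_top = 74.9 kPa

From the surface to the outlet (both open to atmosphere, surface at rest): v = √(2g·h_out) = √(2·9.81·2.67) = 7.24 m/s.
Continuity keeps v the same throughout the tube; from surface to crest, P_atm + 0 = P_top + ½ρv² + ρg·h_top.
P_top = 98390 − ½·789·7.24² − 789·9.81·0.366 = 74900 Pa.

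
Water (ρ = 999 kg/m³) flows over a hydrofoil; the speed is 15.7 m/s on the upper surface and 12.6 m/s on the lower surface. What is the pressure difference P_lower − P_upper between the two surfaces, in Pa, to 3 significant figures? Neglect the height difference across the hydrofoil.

With negligible Δh, P + ½ρv² is constant, so P_low − P_up = ½ρ(v_up² − v_low²).
ΔP = ½·999·(15.7² − 12.6²) = 43800 Pa.

ΔP ≈ 43800 Pa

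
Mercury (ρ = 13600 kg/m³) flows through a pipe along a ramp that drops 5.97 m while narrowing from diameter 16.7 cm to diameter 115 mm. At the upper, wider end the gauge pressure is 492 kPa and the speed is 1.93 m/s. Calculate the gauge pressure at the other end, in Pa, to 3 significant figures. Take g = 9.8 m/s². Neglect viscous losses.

P₂ = 1200000 Pa

The volume flow rate is constant, so v₂ = (A₁/A₂)v₁ = (219/104)·1.93 = 4.07 m/s.
Bernoulli: P₁ + ½ρv₁² + ρg h₁ = P₂ + ½ρv₂² + ρg h₂, so P₂ = P₁ + ½ρ(v₁² − v₂²) − ρg(h₂ − h₁).
P₂ = 492000 + ½·13600·(1.93² − 4.07²) − 13600·9.8·(−5.97) = 492000 + (-87300) − (-796000) = 1200000 Pa.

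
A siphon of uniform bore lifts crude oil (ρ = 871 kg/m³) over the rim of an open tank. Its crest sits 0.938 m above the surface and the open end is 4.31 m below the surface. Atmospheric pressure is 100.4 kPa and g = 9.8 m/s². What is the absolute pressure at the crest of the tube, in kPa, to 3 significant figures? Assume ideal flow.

The outlet speed comes from Torricelli: v = √(2g·4.31) = 9.19 m/s.
With constant cross-section the crest speed equals v; applying Bernoulli from the surface up to the crest, P_top = P_atm − ½ρv² − ρg·h_top.
P_top = 100400 − ½·871·9.19² − 871·9.8·0.938 = 55600 Pa.

P_top ≈ 55.6 kPa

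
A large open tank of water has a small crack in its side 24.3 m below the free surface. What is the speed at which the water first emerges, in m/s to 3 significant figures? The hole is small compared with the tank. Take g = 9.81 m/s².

Torricelli's result v = √(2gh) gives v = √(2·9.81·24.3) = 21.8 m/s.

v ≈ 21.8 m/s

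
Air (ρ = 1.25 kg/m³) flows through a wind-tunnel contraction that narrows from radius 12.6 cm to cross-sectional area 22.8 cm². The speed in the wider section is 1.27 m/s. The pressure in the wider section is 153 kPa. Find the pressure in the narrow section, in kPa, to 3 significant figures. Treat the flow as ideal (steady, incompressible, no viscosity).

By continuity, v₂ = v₁·A₁/A₂ = 1.27·(499/22.8) = 27.8 m/s.
Along the horizontal streamline, P + ½ρv² is constant.
P₂ = P₁ − ½ρ(v₂² − v₁²) = 153000 − ½·1.25·(27.8² − 1.27²) = 153000 − 481 = 153000 Pa.

P₂ ≈ 153 kPa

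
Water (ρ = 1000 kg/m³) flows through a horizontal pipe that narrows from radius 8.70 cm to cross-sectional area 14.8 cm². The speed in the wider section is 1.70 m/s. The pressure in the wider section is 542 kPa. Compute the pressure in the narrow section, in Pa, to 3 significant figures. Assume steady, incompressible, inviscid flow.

Continuity gives A₁v₁ = A₂v₂, so v₂ = (238 cm²)/(14.8 cm²) × 1.70 m/s = 27.3 m/s.
Along the horizontal streamline, P + ½ρv² is constant.
P₂ = P₁ − ½ρ(v₂² − v₁²) = 542000 − ½·1000·(27.3² − 1.70²) = 542000 − 372000 = 170000 Pa.

170000 Pa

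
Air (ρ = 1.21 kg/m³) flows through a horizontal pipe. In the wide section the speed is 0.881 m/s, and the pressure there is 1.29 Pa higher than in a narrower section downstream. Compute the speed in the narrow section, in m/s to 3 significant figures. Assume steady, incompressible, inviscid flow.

Horizontal Bernoulli: P₁ + ½ρv₁² = P₂ + ½ρv₂², so v₂² = v₁² + 2(P₁ − P₂)/ρ.
v₂ = √(0.881² + 2·1.29/1.21) = √(0.776 + 2.13) = 1.71 m/s.

v₂ ≈ 1.71 m/s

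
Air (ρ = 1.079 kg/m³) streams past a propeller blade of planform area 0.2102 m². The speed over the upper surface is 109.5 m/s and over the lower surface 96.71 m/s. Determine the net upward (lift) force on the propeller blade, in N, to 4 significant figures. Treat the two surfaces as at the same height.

From P + ½ρv² = const at equal height, P_low − P_up = ½ρ(v_up² − v_low²).
ΔP = ½·1.079·(109.5² − 96.71²) = 1423 Pa.
Lift = ΔP · A = 1423 × 0.2102 = 299.1 N.

F ≈ 299.1 N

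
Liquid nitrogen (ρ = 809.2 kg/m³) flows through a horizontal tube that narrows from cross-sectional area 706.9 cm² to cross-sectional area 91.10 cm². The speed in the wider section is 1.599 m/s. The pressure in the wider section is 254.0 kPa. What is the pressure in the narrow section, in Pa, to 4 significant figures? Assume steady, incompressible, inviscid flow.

192700 Pa

The volume flow rate is constant, so v₂ = (A₁/A₂)v₁ = (706.9/91.10)·1.599 = 12.41 m/s.
The pipe is horizontal, so Bernoulli reduces to P₁ + ½ρv₁² = P₂ + ½ρv₂².
P₂ = P₁ − ½ρ(v₂² − v₁²) = 254000 − ½·809.2·(12.41² − 1.599²) = 254000 − 61250 = 192700 Pa.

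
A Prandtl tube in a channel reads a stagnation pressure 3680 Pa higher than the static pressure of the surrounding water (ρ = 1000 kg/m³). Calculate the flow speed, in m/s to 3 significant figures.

At the stagnation point the flow is brought to rest, so Bernoulli gives P_stag − P_static = ½ρv².
v = √(2ΔP/ρ) = √(2·3680/1000) = 2.71 m/s.

v = 2.71 m/s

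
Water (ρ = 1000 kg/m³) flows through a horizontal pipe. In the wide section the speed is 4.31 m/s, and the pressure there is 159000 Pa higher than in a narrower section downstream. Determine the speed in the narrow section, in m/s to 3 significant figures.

Horizontal Bernoulli: P₁ + ½ρv₁² = P₂ + ½ρv₂², so v₂² = v₁² + 2(P₁ − P₂)/ρ.
v₂ = √(4.31² + 2·159000/1000) = √(18.6 + 318) = 18.3 m/s.

18.3 m/s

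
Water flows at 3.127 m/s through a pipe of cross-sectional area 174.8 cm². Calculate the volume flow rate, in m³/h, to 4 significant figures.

196.8 m³/h

Q = A·v = 0.01748 m² × 3.127 m/s = 0.05466 m³/s.
Converting: 0.05466 m³/s × 3600 = 196.8 m³/h.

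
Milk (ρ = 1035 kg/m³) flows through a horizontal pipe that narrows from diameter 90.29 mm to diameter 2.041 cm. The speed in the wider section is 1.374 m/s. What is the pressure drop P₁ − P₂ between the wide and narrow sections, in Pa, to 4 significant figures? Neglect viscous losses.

ΔP ≈ 373200 Pa

Mass conservation (A₁v₁ = A₂v₂) gives v₂ = 1.374 × 64.03/3.272 = 26.89 m/s.
Bernoulli (h₁ = h₂): P₁ − P₂ = ½ρ(v₂² − v₁²).
P₁ − P₂ = ½·1035·(26.89² − 1.374²) = ½·1035·721.1 = 373200 Pa.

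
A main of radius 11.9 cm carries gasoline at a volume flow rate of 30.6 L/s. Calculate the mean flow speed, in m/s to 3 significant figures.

Q = 30.6 L/s = 0.0306 m³/s.
v = Q/A = 0.0306 / 0.0445 = 0.688 m/s.

v = 0.688 m/s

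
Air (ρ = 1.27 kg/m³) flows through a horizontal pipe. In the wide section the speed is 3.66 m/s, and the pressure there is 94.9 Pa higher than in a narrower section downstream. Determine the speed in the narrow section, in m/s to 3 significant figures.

12.8 m/s

With h₁ = h₂, rearranging Bernoulli gives v₂ = √(v₁² + 2ΔP/ρ).
v₂ = √(3.66² + 2·94.9/1.27) = √(13.4 + 149) = 12.8 m/s.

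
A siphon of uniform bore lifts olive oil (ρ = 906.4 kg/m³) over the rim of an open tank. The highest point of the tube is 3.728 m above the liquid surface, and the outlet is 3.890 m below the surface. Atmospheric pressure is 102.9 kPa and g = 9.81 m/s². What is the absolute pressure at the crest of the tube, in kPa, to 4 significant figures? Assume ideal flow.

P_top ≈ 35.16 kPa

From the surface to the outlet (both open to atmosphere, surface at rest): v = √(2g·h_out) = √(2·9.81·3.890) = 8.736 m/s.
Continuity keeps v the same throughout the tube; from surface to crest, P_atm + 0 = P_top + ½ρv² + ρg·h_top.
P_top = 102900 − ½·906.4·8.736² − 906.4·9.81·3.728 = 35160 Pa.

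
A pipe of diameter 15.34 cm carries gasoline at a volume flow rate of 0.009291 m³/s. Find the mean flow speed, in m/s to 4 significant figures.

Q = 0.009291 m³/s = 0.009291 m³/s.
v = Q/A = 0.009291 / 0.01848 = 0.5027 m/s.

v = 0.5027 m/s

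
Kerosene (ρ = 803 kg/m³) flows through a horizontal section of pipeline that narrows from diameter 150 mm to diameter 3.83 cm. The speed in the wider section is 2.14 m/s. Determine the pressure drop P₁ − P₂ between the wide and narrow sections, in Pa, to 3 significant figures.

Continuity gives A₁v₁ = A₂v₂, so v₂ = (177 cm²)/(11.5 cm²) × 2.14 m/s = 32.8 m/s.
With no height change, Bernoulli's equation is P₁ + ½ρv₁² = P₂ + ½ρv₂².
P₁ − P₂ = ½·803·(32.8² − 2.14²) = ½·803·1070 = 431000 Pa.

ΔP ≈ 431000 Pa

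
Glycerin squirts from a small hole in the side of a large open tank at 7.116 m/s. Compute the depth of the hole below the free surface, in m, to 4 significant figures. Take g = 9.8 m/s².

h ≈ 2.584 m

Torricelli: v = √(2gh), so h = v²/(2g).
h = 7.116²/(2·9.8) = 50.64/19.60 = 2.584 m.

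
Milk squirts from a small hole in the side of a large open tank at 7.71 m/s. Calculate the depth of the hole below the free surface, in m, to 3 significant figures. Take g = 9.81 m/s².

For a small hole in a large open tank, ½v² = gh, giving h = v²/(2g).
h = 7.71²/(2·9.81) = 59.4/19.62 = 3.03 m.

h ≈ 3.03 m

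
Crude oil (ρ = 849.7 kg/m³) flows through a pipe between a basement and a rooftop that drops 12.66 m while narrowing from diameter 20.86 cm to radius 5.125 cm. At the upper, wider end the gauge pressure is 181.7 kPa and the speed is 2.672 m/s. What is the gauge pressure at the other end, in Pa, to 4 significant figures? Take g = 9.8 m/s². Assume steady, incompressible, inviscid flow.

Continuity gives A₁v₁ = A₂v₂, so v₂ = (341.8 cm²)/(82.52 cm²) × 2.672 m/s = 11.07 m/s.
Applying Bernoulli between the two ends and solving for P₂: P₂ = P₁ + ½ρ(v₁² − v₂²) − ρgΔh.
P₂ = 181700 + ½·849.7·(2.672² − 11.07²) − 849.7·9.8·(−12.66) = 181700 + (-49000) − (-105400) = 238100 Pa.

P₂ ≈ 238100 Pa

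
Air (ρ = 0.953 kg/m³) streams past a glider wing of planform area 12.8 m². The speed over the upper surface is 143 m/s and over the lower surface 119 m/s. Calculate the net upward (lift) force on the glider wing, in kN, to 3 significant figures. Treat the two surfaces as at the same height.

The faster flow above has the lower pressure; Bernoulli (same height) gives ΔP = ½ρ(v_up² − v_low²).
ΔP = ½·0.953·(143² − 119²) = 3000 Pa.
Lift = ΔP · A = 3000 × 12.8 = 38400 N.

38.4 kN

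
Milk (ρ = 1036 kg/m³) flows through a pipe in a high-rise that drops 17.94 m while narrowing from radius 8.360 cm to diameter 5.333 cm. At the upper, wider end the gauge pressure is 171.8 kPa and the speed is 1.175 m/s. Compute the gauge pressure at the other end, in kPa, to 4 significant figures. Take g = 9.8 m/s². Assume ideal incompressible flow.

By continuity, v₂ = v₁·A₁/A₂ = 1.175·(219.6/22.34) = 11.55 m/s.
Bernoulli: P₁ + ½ρv₁² + ρg h₁ = P₂ + ½ρv₂² + ρg h₂, so P₂ = P₁ + ½ρ(v₁² − v₂²) − ρg(h₂ − h₁).
P₂ = 171800 + ½·1036·(1.175² − 11.55²) − 1036·9.8·(−17.94) = 171800 + (-68380) − (-182100) = 285600 Pa.

P₂ ≈ 285.6 kPa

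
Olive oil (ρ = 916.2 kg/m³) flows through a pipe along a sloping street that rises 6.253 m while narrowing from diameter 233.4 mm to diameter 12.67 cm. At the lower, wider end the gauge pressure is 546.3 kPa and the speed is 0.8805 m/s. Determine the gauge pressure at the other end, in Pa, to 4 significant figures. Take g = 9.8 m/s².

Mass conservation (A₁v₁ = A₂v₂) gives v₂ = 0.8805 × 427.9/126.1 = 2.988 m/s.
Applying Bernoulli between the two ends and solving for P₂: P₂ = P₁ + ½ρ(v₁² − v₂²) − ρgΔh.
P₂ = 546300 + ½·916.2·(0.8805² − 2.988²) − 916.2·9.8·(+6.253) = 546300 + (-3735) − (56140) = 486400 Pa.

P₂ = 486400 Pa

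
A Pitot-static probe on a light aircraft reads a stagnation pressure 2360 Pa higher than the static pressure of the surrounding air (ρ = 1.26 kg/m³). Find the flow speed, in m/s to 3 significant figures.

At the stagnation point the flow is brought to rest, so Bernoulli gives P_stag − P_static = ½ρv².
v = √(2ΔP/ρ) = √(2·2360/1.26) = 61.2 m/s.

v ≈ 61.2 m/s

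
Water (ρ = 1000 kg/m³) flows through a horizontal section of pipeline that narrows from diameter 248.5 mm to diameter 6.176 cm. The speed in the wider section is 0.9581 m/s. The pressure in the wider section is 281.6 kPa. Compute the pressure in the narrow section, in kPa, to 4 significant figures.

161.8 kPa

Mass conservation (A₁v₁ = A₂v₂) gives v₂ = 0.9581 × 485.0/29.96 = 15.51 m/s.
With no height change, Bernoulli's equation is P₁ + ½ρv₁² = P₂ + ½ρv₂².
P₂ = P₁ − ½ρ(v₂² − v₁²) = 281600 − ½·1000·(15.51² − 0.9581²) = 281600 − 119800 = 161800 Pa.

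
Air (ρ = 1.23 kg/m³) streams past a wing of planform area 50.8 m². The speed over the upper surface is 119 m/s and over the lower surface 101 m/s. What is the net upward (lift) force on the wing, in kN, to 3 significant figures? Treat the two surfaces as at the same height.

124 kN

From P + ½ρv² = const at equal height, P_low − P_up = ½ρ(v_up² − v_low²).
ΔP = ½·1.23·(119² − 101²) = 2440 Pa.
Lift = ΔP · A = 2440 × 50.8 = 124000 N.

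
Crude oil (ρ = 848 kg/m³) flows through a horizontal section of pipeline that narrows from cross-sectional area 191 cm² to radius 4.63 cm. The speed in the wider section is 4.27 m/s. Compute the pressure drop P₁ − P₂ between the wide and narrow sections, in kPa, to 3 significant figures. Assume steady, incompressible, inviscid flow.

Continuity gives A₁v₁ = A₂v₂, so v₂ = (191 cm²)/(67.3 cm²) × 4.27 m/s = 12.1 m/s.
Bernoulli (h₁ = h₂): P₁ − P₂ = ½ρ(v₂² − v₁²).
P₁ − P₂ = ½·848·(12.1² − 4.27²) = ½·848·128 = 54500 Pa.

ΔP = 54.5 kPa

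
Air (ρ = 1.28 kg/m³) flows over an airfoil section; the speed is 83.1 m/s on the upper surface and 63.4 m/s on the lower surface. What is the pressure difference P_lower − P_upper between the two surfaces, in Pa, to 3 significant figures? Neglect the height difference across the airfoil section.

ΔP ≈ 1850 Pa

Bernoulli (same height): P_lower − P_upper = ½ρ(v_upper² − v_lower²).
ΔP = ½·1.28·(83.1² − 63.4²) = 1850 Pa.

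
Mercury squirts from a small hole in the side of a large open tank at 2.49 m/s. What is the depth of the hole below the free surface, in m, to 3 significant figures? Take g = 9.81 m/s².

h ≈ 0.316 m

For a small hole in a large open tank, ½v² = gh, giving h = v²/(2g).
h = 2.49²/(2·9.81) = 6.20/19.62 = 0.316 m.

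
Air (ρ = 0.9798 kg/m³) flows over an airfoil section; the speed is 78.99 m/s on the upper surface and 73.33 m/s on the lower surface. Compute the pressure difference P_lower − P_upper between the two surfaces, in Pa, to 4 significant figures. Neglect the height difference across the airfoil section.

ΔP ≈ 422.4 Pa

The pressure is lower where the speed is higher: ΔP = ½ρ(v_up² − v_low²).
ΔP = ½·0.9798·(78.99² − 73.33²) = 422.4 Pa.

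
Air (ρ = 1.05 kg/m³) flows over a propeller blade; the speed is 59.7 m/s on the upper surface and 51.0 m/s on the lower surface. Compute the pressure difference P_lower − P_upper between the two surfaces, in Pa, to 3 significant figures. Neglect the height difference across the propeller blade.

506 Pa

With negligible Δh, P + ½ρv² is constant, so P_low − P_up = ½ρ(v_up² − v_low²).
ΔP = ½·1.05·(59.7² − 51.0²) = 506 Pa.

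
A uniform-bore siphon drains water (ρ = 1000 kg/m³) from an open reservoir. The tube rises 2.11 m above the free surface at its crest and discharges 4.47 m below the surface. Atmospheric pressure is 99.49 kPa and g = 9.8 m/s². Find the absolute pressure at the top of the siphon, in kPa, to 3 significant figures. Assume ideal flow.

Bernoulli surface→outlet gives ½v² = g·h_out, so v = √(2·9.8·4.47) = 9.36 m/s.
The bore is uniform, so the speed at the crest is the same v. Bernoulli surface→crest: P_atm = P_top + ½ρv² + ρg·h_top.
P_top = 99490 − ½·1000·9.36² − 1000·9.8·2.11 = 35000 Pa.

35.0 kPa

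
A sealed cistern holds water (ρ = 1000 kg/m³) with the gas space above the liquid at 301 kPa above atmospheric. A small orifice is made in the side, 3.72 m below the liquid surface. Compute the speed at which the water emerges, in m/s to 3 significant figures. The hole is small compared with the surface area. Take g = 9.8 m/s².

Take point 1 at the surface (v₁ ≈ 0) and point 2 at the hole (at atmospheric pressure). Bernoulli: P₁ + ρg h = P_atm + ½ρv₂².
With P₁ − P_atm = 301000 Pa, v₂ = √(2gh + 2ΔP/ρ) = √(2·9.8·3.72 + 2·301000/1000) = 26.0 m/s.

v = 26.0 m/s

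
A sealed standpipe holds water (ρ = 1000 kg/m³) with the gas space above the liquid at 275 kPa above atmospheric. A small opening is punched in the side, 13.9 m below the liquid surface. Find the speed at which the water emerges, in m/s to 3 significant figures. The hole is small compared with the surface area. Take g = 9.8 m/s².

Take point 1 at the surface (v₁ ≈ 0) and point 2 at the hole (at atmospheric pressure). Bernoulli: P₁ + ρg h = P_atm + ½ρv₂².
With P₁ − P_atm = 275000 Pa, v₂ = √(2gh + 2ΔP/ρ) = √(2·9.8·13.9 + 2·275000/1000) = 28.7 m/s.

v ≈ 28.7 m/s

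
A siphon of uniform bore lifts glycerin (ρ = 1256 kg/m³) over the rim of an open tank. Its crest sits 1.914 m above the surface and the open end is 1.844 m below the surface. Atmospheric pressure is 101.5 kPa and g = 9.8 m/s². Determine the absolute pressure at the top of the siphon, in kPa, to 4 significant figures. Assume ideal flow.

P_top ≈ 55.24 kPa

The outlet speed comes from Torricelli: v = √(2g·1.844) = 6.012 m/s.
Continuity keeps v the same throughout the tube; from surface to crest, P_atm + 0 = P_top + ½ρv² + ρg·h_top.
P_top = 101500 − ½·1256·6.012² − 1256·9.8·1.914 = 55240 Pa.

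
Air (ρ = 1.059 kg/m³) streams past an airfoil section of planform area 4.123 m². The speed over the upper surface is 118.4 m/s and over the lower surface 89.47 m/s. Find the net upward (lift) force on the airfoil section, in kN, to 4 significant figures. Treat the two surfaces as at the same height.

F = 13.13 kN

With equal heights on the two surfaces, Bernoulli gives P_lower − P_upper = ½ρ(v_upper² − v_lower²).
ΔP = ½·1.059·(118.4² − 89.47²) = 3184 Pa.
Lift = ΔP · A = 3184 × 4.123 = 13130 N.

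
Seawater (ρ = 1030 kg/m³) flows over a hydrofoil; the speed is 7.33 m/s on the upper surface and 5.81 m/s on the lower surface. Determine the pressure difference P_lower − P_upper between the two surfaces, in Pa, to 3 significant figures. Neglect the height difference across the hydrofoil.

ΔP = 10300 Pa

The pressure is lower where the speed is higher: ΔP = ½ρ(v_up² − v_low²).
ΔP = ½·1030·(7.33² − 5.81²) = 10300 Pa.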